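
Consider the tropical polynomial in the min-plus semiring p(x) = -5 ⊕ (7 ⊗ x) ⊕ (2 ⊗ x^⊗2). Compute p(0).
p(0) = -5

A tropical monomial a ⊗ x^⊗i evaluates to a + i · x. Evaluating each term at x = 0:
  Term 0 contributes -5 + 0 · 0 = -5
  Term 1 contributes 7 + 1 · 0 = 7
  Term 2 contributes 2 + 2 · 0 = 2
p(0) = ⊕ of these = min[-5, 7, 2] = -5.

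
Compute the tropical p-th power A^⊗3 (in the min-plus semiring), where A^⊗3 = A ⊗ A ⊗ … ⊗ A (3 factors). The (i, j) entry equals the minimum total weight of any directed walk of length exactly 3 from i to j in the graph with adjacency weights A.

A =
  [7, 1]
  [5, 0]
A^⊗3 =
  [6, 1]
  [5, 0]

Each entry (A^⊗3)_ij equals the minimum over all length-3 walks i = v_0 → v_1 → … → v_3 = j of Σ_t A[v_t][v_{t+1}]. For example, for (i, j) = (0, 1) we minimise over 4 possible intermediate vertex sequences; the minimum is 1, attained along the walk 0 → 1 → 1 → 1.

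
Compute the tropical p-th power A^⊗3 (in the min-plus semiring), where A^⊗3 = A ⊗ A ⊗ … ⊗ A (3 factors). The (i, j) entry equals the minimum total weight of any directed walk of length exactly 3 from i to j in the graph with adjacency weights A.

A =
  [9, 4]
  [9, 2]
A^⊗3 =
  [15, 8]
  [13, 6]

Each entry (A^⊗3)_ij equals the minimum over all length-3 walks i = v_0 → v_1 → … → v_3 = j of Σ_t A[v_t][v_{t+1}]. For example, for (i, j) = (0, 1) we minimise over 4 possible intermediate vertex sequences; the minimum is 8, attained along the walk 0 → 1 → 1 → 1.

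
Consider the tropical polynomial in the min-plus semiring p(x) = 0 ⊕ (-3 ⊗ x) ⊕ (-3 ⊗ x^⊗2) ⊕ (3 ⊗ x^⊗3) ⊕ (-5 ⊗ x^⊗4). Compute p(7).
p(7) = 0

A tropical monomial a ⊗ x^⊗i evaluates to a + i · x. Evaluating each term at x = 7:
  Term 0 contributes 0 + 0 · 7 = 0
  Term 1 contributes -3 + 1 · 7 = 4
  Term 2 contributes -3 + 2 · 7 = 11
  Term 3 contributes 3 + 3 · 7 = 24
  Term 4 contributes -5 + 4 · 7 = 23
p(7) = ⊕ of these = min[0, 4, 11, 24, 23] = 0.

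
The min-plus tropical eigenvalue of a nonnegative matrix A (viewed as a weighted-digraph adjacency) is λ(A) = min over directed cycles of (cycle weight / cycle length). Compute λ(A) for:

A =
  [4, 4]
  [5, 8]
λ(A) = 4

Enumerate directed cycles and compute their means (weight / length). Sample:
  cycle 0 → 0: weight = 4, length = 1, mean = 4/1 ≈ 4.000
  cycle 1 → 1: weight = 8, length = 1, mean = 8/1 ≈ 8.000
  cycle 0 → 1 → 0: weight = 9, length = 2, mean = 9/2 ≈ 4.500
  cycle 1 → 0 → 1: weight = 9, length = 2, mean = 9/2 ≈ 4.500
Minimum mean = 4.000, attained e.g. along the cycle 0 → 0 with weight 4 and length 1. So λ(A) = 4/1 = 4.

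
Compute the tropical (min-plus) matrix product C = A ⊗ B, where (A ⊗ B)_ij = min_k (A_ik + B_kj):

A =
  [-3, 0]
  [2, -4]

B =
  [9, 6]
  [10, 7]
A ⊗ B =
  [6, 3]
  [6, 3]

Apply the min-plus product entry-by-entry:
  C[0][0] = min over k of (A[0][0] + B[0][0] = -3 + 9 = 6, A[0][1] + B[1][0] = 0 + 10 = 10) = 6 (attained at k = 0)
  C[0][1] = min over k of (A[0][0] + B[0][1] = -3 + 6 = 3, A[0][1] + B[1][1] = 0 + 7 = 7) = 3 (attained at k = 0)
  C[1][0] = min over k of (A[1][0] + B[0][0] = 2 + 9 = 11, A[1][1] + B[1][0] = -4 + 10 = 6) = 6 (attained at k = 1)
  C[1][1] = min over k of (A[1][0] + B[0][1] = 2 + 6 = 8, A[1][1] + B[1][1] = -4 + 7 = 3) = 3 (attained at k = 1)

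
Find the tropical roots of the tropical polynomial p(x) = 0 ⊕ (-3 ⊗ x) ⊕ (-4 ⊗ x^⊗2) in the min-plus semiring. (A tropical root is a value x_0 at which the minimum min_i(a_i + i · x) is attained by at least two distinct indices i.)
Roots: {1, 3}

Each tropical root is a break point of the lower envelope of the lines y = a_i + i · x (there are 3 lines, with slopes 0, 1, ..., 2). Only the lines that attain the minimum somewhere contribute to roots; other lines are dominated. Here the surviving (envelope) indices are i = 2, i = 1, i = 0.
Intersections between consecutive envelope lines give the roots: for adjacent envelope indices i < j the intersection is x = (a_i − a_j) / (j − i). Reading off the sorted break points: {1, 3}.
Verification: at each break x_0, at least two indices attain the minimum of min_i(a_i + i · x_0).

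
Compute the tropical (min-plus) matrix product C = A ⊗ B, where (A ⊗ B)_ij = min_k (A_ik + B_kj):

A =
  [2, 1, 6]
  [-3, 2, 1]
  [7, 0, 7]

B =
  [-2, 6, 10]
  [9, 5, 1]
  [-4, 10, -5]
A ⊗ B =
  [0, 6, 1]
  [-5, 3, -4]
  [3, 5, 1]

Apply the min-plus product entry-by-entry:
  C[0][0] = min over k of (A[0][0] + B[0][0] = 2 + -2 = 0, A[0][1] + B[1][0] = 1 + 9 = 10, A[0][2] + B[2][0] = 6 + -4 = 2) = 0 (attained at k = 0)
  C[0][1] = min over k of (A[0][0] + B[0][1] = 2 + 6 = 8, A[0][1] + B[1][1] = 1 + 5 = 6, A[0][2] + B[2][1] = 6 + 10 = 16) = 6 (attained at k = 1)
  C[0][2] = min over k of (A[0][0] + B[0][2] = 2 + 10 = 12, A[0][1] + B[1][2] = 1 + 1 = 2, A[0][2] + B[2][2] = 6 + -5 = 1) = 1 (attained at k = 2)
  C[1][0] = min over k of (A[1][0] + B[0][0] = -3 + -2 = -5, A[1][1] + B[1][0] = 2 + 9 = 11, A[1][2] + B[2][0] = 1 + -4 = -3) = -5 (attained at k = 0)
  C[1][1] = min over k of (A[1][0] + B[0][1] = -3 + 6 = 3, A[1][1] + B[1][1] = 2 + 5 = 7, A[1][2] + B[2][1] = 1 + 10 = 11) = 3 (attained at k = 0)
  C[1][2] = min over k of (A[1][0] + B[0][2] = -3 + 10 = 7, A[1][1] + B[1][2] = 2 + 1 = 3, A[1][2] + B[2][2] = 1 + -5 = -4) = -4 (attained at k = 2)
  C[2][0] = min over k of (A[2][0] + B[0][0] = 7 + -2 = 5, A[2][1] + B[1][0] = 0 + 9 = 9, A[2][2] + B[2][0] = 7 + -4 = 3) = 3 (attained at k = 2)
  C[2][1] = min over k of (A[2][0] + B[0][1] = 7 + 6 = 13, A[2][1] + B[1][1] = 0 + 5 = 5, A[2][2] + B[2][1] = 7 + 10 = 17) = 5 (attained at k = 1)
  C[2][2] = min over k of (A[2][0] + B[0][2] = 7 + 10 = 17, A[2][1] + B[1][2] = 0 + 1 = 1, A[2][2] + B[2][2] = 7 + -5 = 2) = 1 (attained at k = 1)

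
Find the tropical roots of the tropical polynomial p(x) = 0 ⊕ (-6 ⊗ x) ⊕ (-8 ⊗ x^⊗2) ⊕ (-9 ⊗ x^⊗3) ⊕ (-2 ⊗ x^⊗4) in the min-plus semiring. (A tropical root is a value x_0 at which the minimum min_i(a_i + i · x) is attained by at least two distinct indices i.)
Roots: {-7, 1, 2, 6}

Each tropical root is a break point of the lower envelope of the lines y = a_i + i · x (there are 5 lines, with slopes 0, 1, ..., 4). Only the lines that attain the minimum somewhere contribute to roots; other lines are dominated. Here the surviving (envelope) indices are i = 4, i = 3, i = 2, i = 1, i = 0.
Intersections between consecutive envelope lines give the roots: for adjacent envelope indices i < j the intersection is x = (a_i − a_j) / (j − i). Reading off the sorted break points: {-7, 1, 2, 6}.
Verification: at each break x_0, at least two indices attain the minimum of min_i(a_i + i · x_0).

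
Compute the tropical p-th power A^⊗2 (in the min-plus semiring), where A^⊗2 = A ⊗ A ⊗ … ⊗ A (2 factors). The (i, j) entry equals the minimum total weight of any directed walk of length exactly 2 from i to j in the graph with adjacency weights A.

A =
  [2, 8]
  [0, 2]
A^⊗2 =
  [4, 10]
  [2, 4]

Each entry (A^⊗2)_ij equals the minimum over all length-2 walks i = v_0 → v_1 → … → v_2 = j of Σ_t A[v_t][v_{t+1}]. For example, for (i, j) = (0, 1) we minimise over 2 possible intermediate vertex sequences; the minimum is 10, attained along the walk 0 → 0 → 1.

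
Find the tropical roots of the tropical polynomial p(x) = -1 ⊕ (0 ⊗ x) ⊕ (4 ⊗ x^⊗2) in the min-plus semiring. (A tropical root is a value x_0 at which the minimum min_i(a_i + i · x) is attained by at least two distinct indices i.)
Roots: {-4, -1}

Each tropical root is a break point of the lower envelope of the lines y = a_i + i · x (there are 3 lines, with slopes 0, 1, ..., 2). Only the lines that attain the minimum somewhere contribute to roots; other lines are dominated. Here the surviving (envelope) indices are i = 2, i = 1, i = 0.
Intersections between consecutive envelope lines give the roots: for adjacent envelope indices i < j the intersection is x = (a_i − a_j) / (j − i). Reading off the sorted break points: {-4, -1}.
Verification: at each break x_0, at least two indices attain the minimum of min_i(a_i + i · x_0).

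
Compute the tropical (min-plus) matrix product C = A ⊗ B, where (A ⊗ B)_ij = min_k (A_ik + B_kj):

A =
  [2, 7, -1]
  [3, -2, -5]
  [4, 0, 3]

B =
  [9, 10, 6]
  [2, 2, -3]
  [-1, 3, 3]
A ⊗ B =
  [-2, 2, 2]
  [-6, -2, -5]
  [2, 2, -3]

Apply the min-plus product entry-by-entry:
  C[0][0] = min over k of (A[0][0] + B[0][0] = 2 + 9 = 11, A[0][1] + B[1][0] = 7 + 2 = 9, A[0][2] + B[2][0] = -1 + -1 = -2) = -2 (attained at k = 2)
  C[0][1] = min over k of (A[0][0] + B[0][1] = 2 + 10 = 12, A[0][1] + B[1][1] = 7 + 2 = 9, A[0][2] + B[2][1] = -1 + 3 = 2) = 2 (attained at k = 2)
  C[0][2] = min over k of (A[0][0] + B[0][2] = 2 + 6 = 8, A[0][1] + B[1][2] = 7 + -3 = 4, A[0][2] + B[2][2] = -1 + 3 = 2) = 2 (attained at k = 2)
  C[1][0] = min over k of (A[1][0] + B[0][0] = 3 + 9 = 12, A[1][1] + B[1][0] = -2 + 2 = 0, A[1][2] + B[2][0] = -5 + -1 = -6) = -6 (attained at k = 2)
  C[1][1] = min over k of (A[1][0] + B[0][1] = 3 + 10 = 13, A[1][1] + B[1][1] = -2 + 2 = 0, A[1][2] + B[2][1] = -5 + 3 = -2) = -2 (attained at k = 2)
  C[1][2] = min over k of (A[1][0] + B[0][2] = 3 + 6 = 9, A[1][1] + B[1][2] = -2 + -3 = -5, A[1][2] + B[2][2] = -5 + 3 = -2) = -5 (attained at k = 1)
  C[2][0] = min over k of (A[2][0] + B[0][0] = 4 + 9 = 13, A[2][1] + B[1][0] = 0 + 2 = 2, A[2][2] + B[2][0] = 3 + -1 = 2) = 2 (attained at k = 1)
  C[2][1] = min over k of (A[2][0] + B[0][1] = 4 + 10 = 14, A[2][1] + B[1][1] = 0 + 2 = 2, A[2][2] + B[2][1] = 3 + 3 = 6) = 2 (attained at k = 1)
  C[2][2] = min over k of (A[2][0] + B[0][2] = 4 + 6 = 10, A[2][1] + B[1][2] = 0 + -3 = -3, A[2][2] + B[2][2] = 3 + 3 = 6) = -3 (attained at k = 1)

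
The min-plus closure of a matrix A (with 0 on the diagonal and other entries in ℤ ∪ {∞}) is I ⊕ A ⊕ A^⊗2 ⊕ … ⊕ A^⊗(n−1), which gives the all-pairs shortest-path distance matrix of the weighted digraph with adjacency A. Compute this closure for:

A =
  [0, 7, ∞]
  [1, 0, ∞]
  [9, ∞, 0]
Closure =
  [0, 7, ∞]
  [1, 0, ∞]
  [9, 16, 0]

This is the Floyd-Warshall all-pairs shortest-path computation. For each intermediate vertex k = 0, 1, …, 2, update dist[i][j] ← min(dist[i][j], dist[i][k] + dist[k][j]). The final matrix gives, for each (i, j), the minimum total weight of any directed path from i to j (possibly empty when i = j).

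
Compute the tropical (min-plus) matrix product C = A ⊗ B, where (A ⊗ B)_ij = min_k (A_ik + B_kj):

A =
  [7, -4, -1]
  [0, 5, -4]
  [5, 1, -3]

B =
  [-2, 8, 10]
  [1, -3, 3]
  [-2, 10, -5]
A ⊗ B =
  [-3, -7, -6]
  [-6, 2, -9]
  [-5, -2, -8]

Apply the min-plus product entry-by-entry:
  C[0][0] = min over k of (A[0][0] + B[0][0] = 7 + -2 = 5, A[0][1] + B[1][0] = -4 + 1 = -3, A[0][2] + B[2][0] = -1 + -2 = -3) = -3 (attained at k = 1)
  C[0][1] = min over k of (A[0][0] + B[0][1] = 7 + 8 = 15, A[0][1] + B[1][1] = -4 + -3 = -7, A[0][2] + B[2][1] = -1 + 10 = 9) = -7 (attained at k = 1)
  C[0][2] = min over k of (A[0][0] + B[0][2] = 7 + 10 = 17, A[0][1] + B[1][2] = -4 + 3 = -1, A[0][2] + B[2][2] = -1 + -5 = -6) = -6 (attained at k = 2)
  C[1][0] = min over k of (A[1][0] + B[0][0] = 0 + -2 = -2, A[1][1] + B[1][0] = 5 + 1 = 6, A[1][2] + B[2][0] = -4 + -2 = -6) = -6 (attained at k = 2)
  C[1][1] = min over k of (A[1][0] + B[0][1] = 0 + 8 = 8, A[1][1] + B[1][1] = 5 + -3 = 2, A[1][2] + B[2][1] = -4 + 10 = 6) = 2 (attained at k = 1)
  C[1][2] = min over k of (A[1][0] + B[0][2] = 0 + 10 = 10, A[1][1] + B[1][2] = 5 + 3 = 8, A[1][2] + B[2][2] = -4 + -5 = -9) = -9 (attained at k = 2)
  C[2][0] = min over k of (A[2][0] + B[0][0] = 5 + -2 = 3, A[2][1] + B[1][0] = 1 + 1 = 2, A[2][2] + B[2][0] = -3 + -2 = -5) = -5 (attained at k = 2)
  C[2][1] = min over k of (A[2][0] + B[0][1] = 5 + 8 = 13, A[2][1] + B[1][1] = 1 + -3 = -2, A[2][2] + B[2][1] = -3 + 10 = 7) = -2 (attained at k = 1)
  C[2][2] = min over k of (A[2][0] + B[0][2] = 5 + 10 = 15, A[2][1] + B[1][2] = 1 + 3 = 4, A[2][2] + B[2][2] = -3 + -5 = -8) = -8 (attained at k = 2)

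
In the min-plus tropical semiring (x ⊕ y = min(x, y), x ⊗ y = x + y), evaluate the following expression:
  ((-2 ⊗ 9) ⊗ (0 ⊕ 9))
((-2 ⊗ 9) ⊗ (0 ⊕ 9)) = 7

Expand innermost to outermost. Recall ⊕ takes the minimum of its arguments and ⊗ takes their sum. Working out the expression ((-2 ⊗ 9) ⊗ (0 ⊕ 9)) gives 7.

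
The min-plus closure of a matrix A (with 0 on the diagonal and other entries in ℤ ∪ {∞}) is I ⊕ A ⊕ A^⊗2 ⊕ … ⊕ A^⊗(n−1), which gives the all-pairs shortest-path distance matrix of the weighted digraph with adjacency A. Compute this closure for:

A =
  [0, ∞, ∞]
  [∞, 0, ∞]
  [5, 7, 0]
Closure =
  [0, ∞, ∞]
  [∞, 0, ∞]
  [5, 7, 0]

This is the Floyd-Warshall all-pairs shortest-path computation. For each intermediate vertex k = 0, 1, …, 2, update dist[i][j] ← min(dist[i][j], dist[i][k] + dist[k][j]). The final matrix gives, for each (i, j), the minimum total weight of any directed path from i to j (possibly empty when i = j).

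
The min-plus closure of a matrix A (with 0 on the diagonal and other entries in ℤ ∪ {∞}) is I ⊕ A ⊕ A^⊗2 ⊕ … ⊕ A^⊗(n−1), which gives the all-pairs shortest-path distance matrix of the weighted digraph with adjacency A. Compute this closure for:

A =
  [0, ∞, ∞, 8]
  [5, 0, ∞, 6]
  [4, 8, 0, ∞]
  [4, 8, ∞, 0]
Closure =
  [0, 16, ∞, 8]
  [5, 0, ∞, 6]
  [4, 8, 0, 12]
  [4, 8, ∞, 0]

This is the Floyd-Warshall all-pairs shortest-path computation. For each intermediate vertex k = 0, 1, …, 3, update dist[i][j] ← min(dist[i][j], dist[i][k] + dist[k][j]). The final matrix gives, for each (i, j), the minimum total weight of any directed path from i to j (possibly empty when i = j).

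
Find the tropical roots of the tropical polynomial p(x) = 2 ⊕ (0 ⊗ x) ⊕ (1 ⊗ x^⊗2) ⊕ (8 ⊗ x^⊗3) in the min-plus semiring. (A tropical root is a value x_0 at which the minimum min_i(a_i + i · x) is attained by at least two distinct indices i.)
Roots: {-7, -1, 2}

Each tropical root is a break point of the lower envelope of the lines y = a_i + i · x (there are 4 lines, with slopes 0, 1, ..., 3). Only the lines that attain the minimum somewhere contribute to roots; other lines are dominated. Here the surviving (envelope) indices are i = 3, i = 2, i = 1, i = 0.
Intersections between consecutive envelope lines give the roots: for adjacent envelope indices i < j the intersection is x = (a_i − a_j) / (j − i). Reading off the sorted break points: {-7, -1, 2}.
Verification: at each break x_0, at least two indices attain the minimum of min_i(a_i + i · x_0).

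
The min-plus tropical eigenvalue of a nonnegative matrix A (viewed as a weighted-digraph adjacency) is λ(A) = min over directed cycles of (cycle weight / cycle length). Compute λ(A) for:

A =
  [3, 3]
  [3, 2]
λ(A) = 2

Enumerate directed cycles and compute their means (weight / length). Sample:
  cycle 0 → 0: weight = 3, length = 1, mean = 3/1 ≈ 3.000
  cycle 1 → 1: weight = 2, length = 1, mean = 2/1 ≈ 2.000
  cycle 0 → 1 → 0: weight = 6, length = 2, mean = 6/2 ≈ 3.000
  cycle 1 → 0 → 1: weight = 6, length = 2, mean = 6/2 ≈ 3.000
Minimum mean = 2.000, attained e.g. along the cycle 1 → 1 with weight 2 and length 1. So λ(A) = 2/1 = 2.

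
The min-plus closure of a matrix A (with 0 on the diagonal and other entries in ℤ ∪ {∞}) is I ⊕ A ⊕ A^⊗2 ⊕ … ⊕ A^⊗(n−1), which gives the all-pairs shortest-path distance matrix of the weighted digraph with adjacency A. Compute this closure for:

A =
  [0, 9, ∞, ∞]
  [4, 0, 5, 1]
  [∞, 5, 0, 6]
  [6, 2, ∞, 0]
Closure =
  [0, 9, 14, 10]
  [4, 0, 5, 1]
  [9, 5, 0, 6]
  [6, 2, 7, 0]

This is the Floyd-Warshall all-pairs shortest-path computation. For each intermediate vertex k = 0, 1, …, 3, update dist[i][j] ← min(dist[i][j], dist[i][k] + dist[k][j]). The final matrix gives, for each (i, j), the minimum total weight of any directed path from i to j (possibly empty when i = j).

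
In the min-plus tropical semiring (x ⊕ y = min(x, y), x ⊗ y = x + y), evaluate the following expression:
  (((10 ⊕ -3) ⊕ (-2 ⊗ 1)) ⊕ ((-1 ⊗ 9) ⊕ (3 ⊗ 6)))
(((10 ⊕ -3) ⊕ (-2 ⊗ 1)) ⊕ ((-1 ⊗ 9) ⊕ (3 ⊗ 6))) = -3

Expand innermost to outermost. Recall ⊕ takes the minimum of its arguments and ⊗ takes their sum. Working out the expression (((10 ⊕ -3) ⊕ (-2 ⊗ 1)) ⊕ ((-1 ⊗ 9) ⊕ (3 ⊗ 6))) gives -3.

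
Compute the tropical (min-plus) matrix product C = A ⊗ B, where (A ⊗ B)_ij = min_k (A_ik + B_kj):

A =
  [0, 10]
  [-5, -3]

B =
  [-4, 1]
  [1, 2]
A ⊗ B =
  [-4, 1]
  [-9, -4]

Apply the min-plus product entry-by-entry:
  C[0][0] = min over k of (A[0][0] + B[0][0] = 0 + -4 = -4, A[0][1] + B[1][0] = 10 + 1 = 11) = -4 (attained at k = 0)
  C[0][1] = min over k of (A[0][0] + B[0][1] = 0 + 1 = 1, A[0][1] + B[1][1] = 10 + 2 = 12) = 1 (attained at k = 0)
  C[1][0] = min over k of (A[1][0] + B[0][0] = -5 + -4 = -9, A[1][1] + B[1][0] = -3 + 1 = -2) = -9 (attained at k = 0)
  C[1][1] = min over k of (A[1][0] + B[0][1] = -5 + 1 = -4, A[1][1] + B[1][1] = -3 + 2 = -1) = -4 (attained at k = 0)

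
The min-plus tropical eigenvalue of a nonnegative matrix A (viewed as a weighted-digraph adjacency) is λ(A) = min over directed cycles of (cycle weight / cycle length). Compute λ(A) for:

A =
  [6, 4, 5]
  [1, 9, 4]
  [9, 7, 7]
λ(A) = 5/2

Enumerate directed cycles and compute their means (weight / length). Sample:
  cycle 0 → 0: weight = 6, length = 1, mean = 6/1 ≈ 6.000
  cycle 1 → 1: weight = 9, length = 1, mean = 9/1 ≈ 9.000
  cycle 2 → 2: weight = 7, length = 1, mean = 7/1 ≈ 7.000
  cycle 0 → 1 → 0: weight = 5, length = 2, mean = 5/2 ≈ 2.500
  cycle 0 → 2 → 0: weight = 14, length = 2, mean = 14/2 ≈ 7.000
  cycle 1 → 0 → 1: weight = 5, length = 2, mean = 5/2 ≈ 2.500
Minimum mean = 2.500, attained e.g. along the cycle 0 → 1 → 0 with weight 5 and length 2. So λ(A) = 5/2 = 5/2.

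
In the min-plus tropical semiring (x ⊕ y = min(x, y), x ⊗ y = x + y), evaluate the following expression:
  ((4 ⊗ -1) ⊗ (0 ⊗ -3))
((4 ⊗ -1) ⊗ (0 ⊗ -3)) = 0

Expand innermost to outermost. Recall ⊕ takes the minimum of its arguments and ⊗ takes their sum. Working out the expression ((4 ⊗ -1) ⊗ (0 ⊗ -3)) gives 0.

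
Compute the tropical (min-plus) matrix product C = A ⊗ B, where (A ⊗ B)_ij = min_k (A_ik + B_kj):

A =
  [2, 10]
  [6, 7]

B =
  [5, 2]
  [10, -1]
A ⊗ B =
  [7, 4]
  [11, 6]

Apply the min-plus product entry-by-entry:
  C[0][0] = min over k of (A[0][0] + B[0][0] = 2 + 5 = 7, A[0][1] + B[1][0] = 10 + 10 = 20) = 7 (attained at k = 0)
  C[0][1] = min over k of (A[0][0] + B[0][1] = 2 + 2 = 4, A[0][1] + B[1][1] = 10 + -1 = 9) = 4 (attained at k = 0)
  C[1][0] = min over k of (A[1][0] + B[0][0] = 6 + 5 = 11, A[1][1] + B[1][0] = 7 + 10 = 17) = 11 (attained at k = 0)
  C[1][1] = min over k of (A[1][0] + B[0][1] = 6 + 2 = 8, A[1][1] + B[1][1] = 7 + -1 = 6) = 6 (attained at k = 1)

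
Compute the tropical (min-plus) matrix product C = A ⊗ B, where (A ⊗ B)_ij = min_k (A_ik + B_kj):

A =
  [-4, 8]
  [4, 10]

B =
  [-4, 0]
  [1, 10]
A ⊗ B =
  [-8, -4]
  [0, 4]

Apply the min-plus product entry-by-entry:
  C[0][0] = min over k of (A[0][0] + B[0][0] = -4 + -4 = -8, A[0][1] + B[1][0] = 8 + 1 = 9) = -8 (attained at k = 0)
  C[0][1] = min over k of (A[0][0] + B[0][1] = -4 + 0 = -4, A[0][1] + B[1][1] = 8 + 10 = 18) = -4 (attained at k = 0)
  C[1][0] = min over k of (A[1][0] + B[0][0] = 4 + -4 = 0, A[1][1] + B[1][0] = 10 + 1 = 11) = 0 (attained at k = 0)
  C[1][1] = min over k of (A[1][0] + B[0][1] = 4 + 0 = 4, A[1][1] + B[1][1] = 10 + 10 = 20) = 4 (attained at k = 0)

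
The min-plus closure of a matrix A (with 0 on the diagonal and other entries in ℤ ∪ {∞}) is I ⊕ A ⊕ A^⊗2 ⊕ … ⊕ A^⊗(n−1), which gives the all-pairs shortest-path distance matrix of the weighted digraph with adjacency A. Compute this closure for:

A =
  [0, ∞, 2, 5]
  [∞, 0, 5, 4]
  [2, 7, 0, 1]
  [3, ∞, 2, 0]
Closure =
  [0, 9, 2, 3]
  [7, 0, 5, 4]
  [2, 7, 0, 1]
  [3, 9, 2, 0]

This is the Floyd-Warshall all-pairs shortest-path computation. For each intermediate vertex k = 0, 1, …, 3, update dist[i][j] ← min(dist[i][j], dist[i][k] + dist[k][j]). The final matrix gives, for each (i, j), the minimum total weight of any directed path from i to j (possibly empty when i = j).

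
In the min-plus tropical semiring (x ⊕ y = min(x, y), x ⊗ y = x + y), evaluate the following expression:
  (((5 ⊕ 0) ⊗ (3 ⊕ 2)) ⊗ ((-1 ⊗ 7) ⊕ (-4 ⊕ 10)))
(((5 ⊕ 0) ⊗ (3 ⊕ 2)) ⊗ ((-1 ⊗ 7) ⊕ (-4 ⊕ 10))) = -2

Expand innermost to outermost. Recall ⊕ takes the minimum of its arguments and ⊗ takes their sum. Working out the expression (((5 ⊕ 0) ⊗ (3 ⊕ 2)) ⊗ ((-1 ⊗ 7) ⊕ (-4 ⊕ 10))) gives -2.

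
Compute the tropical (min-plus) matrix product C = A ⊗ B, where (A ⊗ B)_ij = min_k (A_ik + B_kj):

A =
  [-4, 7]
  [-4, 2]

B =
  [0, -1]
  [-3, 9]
A ⊗ B =
  [-4, -5]
  [-4, -5]

Apply the min-plus product entry-by-entry:
  C[0][0] = min over k of (A[0][0] + B[0][0] = -4 + 0 = -4, A[0][1] + B[1][0] = 7 + -3 = 4) = -4 (attained at k = 0)
  C[0][1] = min over k of (A[0][0] + B[0][1] = -4 + -1 = -5, A[0][1] + B[1][1] = 7 + 9 = 16) = -5 (attained at k = 0)
  C[1][0] = min over k of (A[1][0] + B[0][0] = -4 + 0 = -4, A[1][1] + B[1][0] = 2 + -3 = -1) = -4 (attained at k = 0)
  C[1][1] = min over k of (A[1][0] + B[0][1] = -4 + -1 = -5, A[1][1] + B[1][1] = 2 + 9 = 11) = -5 (attained at k = 0)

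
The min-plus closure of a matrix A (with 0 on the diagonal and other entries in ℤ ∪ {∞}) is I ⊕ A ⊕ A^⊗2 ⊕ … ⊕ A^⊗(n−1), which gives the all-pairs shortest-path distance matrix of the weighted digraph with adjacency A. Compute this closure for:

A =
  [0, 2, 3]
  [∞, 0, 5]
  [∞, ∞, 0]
Closure =
  [0, 2, 3]
  [∞, 0, 5]
  [∞, ∞, 0]

This is the Floyd-Warshall all-pairs shortest-path computation. For each intermediate vertex k = 0, 1, …, 2, update dist[i][j] ← min(dist[i][j], dist[i][k] + dist[k][j]). The final matrix gives, for each (i, j), the minimum total weight of any directed path from i to j (possibly empty when i = j).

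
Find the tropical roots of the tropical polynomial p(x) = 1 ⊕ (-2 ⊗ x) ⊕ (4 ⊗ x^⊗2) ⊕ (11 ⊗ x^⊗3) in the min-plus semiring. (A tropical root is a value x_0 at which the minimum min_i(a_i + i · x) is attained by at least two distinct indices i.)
Roots: {-7, -6, 3}

Each tropical root is a break point of the lower envelope of the lines y = a_i + i · x (there are 4 lines, with slopes 0, 1, ..., 3). Only the lines that attain the minimum somewhere contribute to roots; other lines are dominated. Here the surviving (envelope) indices are i = 3, i = 2, i = 1, i = 0.
Intersections between consecutive envelope lines give the roots: for adjacent envelope indices i < j the intersection is x = (a_i − a_j) / (j − i). Reading off the sorted break points: {-7, -6, 3}.
Verification: at each break x_0, at least two indices attain the minimum of min_i(a_i + i · x_0).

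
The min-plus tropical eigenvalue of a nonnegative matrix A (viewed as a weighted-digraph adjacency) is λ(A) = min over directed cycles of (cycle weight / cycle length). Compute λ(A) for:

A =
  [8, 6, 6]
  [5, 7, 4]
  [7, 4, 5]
λ(A) = 4

Enumerate directed cycles and compute their means (weight / length). Sample:
  cycle 0 → 0: weight = 8, length = 1, mean = 8/1 ≈ 8.000
  cycle 1 → 1: weight = 7, length = 1, mean = 7/1 ≈ 7.000
  cycle 2 → 2: weight = 5, length = 1, mean = 5/1 ≈ 5.000
  cycle 0 → 1 → 0: weight = 11, length = 2, mean = 11/2 ≈ 5.500
  cycle 0 → 2 → 0: weight = 13, length = 2, mean = 13/2 ≈ 6.500
  cycle 1 → 0 → 1: weight = 11, length = 2, mean = 11/2 ≈ 5.500
Minimum mean = 4.000, attained e.g. along the cycle 1 → 2 → 1 with weight 8 and length 2. So λ(A) = 8/2 = 4.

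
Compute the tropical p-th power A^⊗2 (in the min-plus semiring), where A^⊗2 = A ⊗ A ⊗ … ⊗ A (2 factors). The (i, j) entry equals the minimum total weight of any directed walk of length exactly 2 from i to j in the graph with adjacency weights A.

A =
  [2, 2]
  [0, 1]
A^⊗2 =
  [2, 3]
  [1, 2]

Each entry (A^⊗2)_ij equals the minimum over all length-2 walks i = v_0 → v_1 → … → v_2 = j of Σ_t A[v_t][v_{t+1}]. For example, for (i, j) = (0, 1) we minimise over 2 possible intermediate vertex sequences; the minimum is 3, attained along the walk 0 → 1 → 1.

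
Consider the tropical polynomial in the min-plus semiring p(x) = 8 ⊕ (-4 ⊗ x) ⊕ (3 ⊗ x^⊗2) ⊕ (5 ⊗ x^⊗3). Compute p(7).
p(7) = 3

A tropical monomial a ⊗ x^⊗i evaluates to a + i · x. Evaluating each term at x = 7:
  Term 0 contributes 8 + 0 · 7 = 8
  Term 1 contributes -4 + 1 · 7 = 3
  Term 2 contributes 3 + 2 · 7 = 17
  Term 3 contributes 5 + 3 · 7 = 26
p(7) = ⊕ of these = min[8, 3, 17, 26] = 3.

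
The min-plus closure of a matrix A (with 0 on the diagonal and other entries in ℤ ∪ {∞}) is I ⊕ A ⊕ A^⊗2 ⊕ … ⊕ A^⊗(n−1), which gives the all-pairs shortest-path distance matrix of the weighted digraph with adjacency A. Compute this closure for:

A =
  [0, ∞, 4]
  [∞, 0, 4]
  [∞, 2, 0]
Closure =
  [0, 6, 4]
  [∞, 0, 4]
  [∞, 2, 0]

This is the Floyd-Warshall all-pairs shortest-path computation. For each intermediate vertex k = 0, 1, …, 2, update dist[i][j] ← min(dist[i][j], dist[i][k] + dist[k][j]). The final matrix gives, for each (i, j), the minimum total weight of any directed path from i to j (possibly empty when i = j).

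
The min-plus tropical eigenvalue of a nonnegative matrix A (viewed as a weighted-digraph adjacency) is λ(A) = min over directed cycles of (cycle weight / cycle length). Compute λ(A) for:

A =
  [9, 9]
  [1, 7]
λ(A) = 5

Enumerate directed cycles and compute their means (weight / length). Sample:
  cycle 0 → 0: weight = 9, length = 1, mean = 9/1 ≈ 9.000
  cycle 1 → 1: weight = 7, length = 1, mean = 7/1 ≈ 7.000
  cycle 0 → 1 → 0: weight = 10, length = 2, mean = 10/2 ≈ 5.000
  cycle 1 → 0 → 1: weight = 10, length = 2, mean = 10/2 ≈ 5.000
Minimum mean = 5.000, attained e.g. along the cycle 0 → 1 → 0 with weight 10 and length 2. So λ(A) = 10/2 = 5.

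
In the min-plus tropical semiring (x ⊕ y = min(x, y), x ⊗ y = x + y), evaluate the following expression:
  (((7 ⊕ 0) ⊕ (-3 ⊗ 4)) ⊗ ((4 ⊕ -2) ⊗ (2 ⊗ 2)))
(((7 ⊕ 0) ⊕ (-3 ⊗ 4)) ⊗ ((4 ⊕ -2) ⊗ (2 ⊗ 2))) = 2

Expand innermost to outermost. Recall ⊕ takes the minimum of its arguments and ⊗ takes their sum. Working out the expression (((7 ⊕ 0) ⊕ (-3 ⊗ 4)) ⊗ ((4 ⊕ -2) ⊗ (2 ⊗ 2))) gives 2.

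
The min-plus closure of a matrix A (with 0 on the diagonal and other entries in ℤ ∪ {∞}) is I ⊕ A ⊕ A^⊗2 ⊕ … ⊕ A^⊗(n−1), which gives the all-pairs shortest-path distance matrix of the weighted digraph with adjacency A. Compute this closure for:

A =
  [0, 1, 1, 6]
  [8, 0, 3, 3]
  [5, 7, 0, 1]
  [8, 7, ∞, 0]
Closure =
  [0, 1, 1, 2]
  [8, 0, 3, 3]
  [5, 6, 0, 1]
  [8, 7, 9, 0]

This is the Floyd-Warshall all-pairs shortest-path computation. For each intermediate vertex k = 0, 1, …, 3, update dist[i][j] ← min(dist[i][j], dist[i][k] + dist[k][j]). The final matrix gives, for each (i, j), the minimum total weight of any directed path from i to j (possibly empty when i = j).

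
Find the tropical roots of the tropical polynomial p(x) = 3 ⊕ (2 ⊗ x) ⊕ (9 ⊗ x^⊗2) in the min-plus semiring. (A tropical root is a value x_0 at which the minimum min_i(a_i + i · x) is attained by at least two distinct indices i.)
Roots: {-7, 1}

Each tropical root is a break point of the lower envelope of the lines y = a_i + i · x (there are 3 lines, with slopes 0, 1, ..., 2). Only the lines that attain the minimum somewhere contribute to roots; other lines are dominated. Here the surviving (envelope) indices are i = 2, i = 1, i = 0.
Intersections between consecutive envelope lines give the roots: for adjacent envelope indices i < j the intersection is x = (a_i − a_j) / (j − i). Reading off the sorted break points: {-7, 1}.
Verification: at each break x_0, at least two indices attain the minimum of min_i(a_i + i · x_0).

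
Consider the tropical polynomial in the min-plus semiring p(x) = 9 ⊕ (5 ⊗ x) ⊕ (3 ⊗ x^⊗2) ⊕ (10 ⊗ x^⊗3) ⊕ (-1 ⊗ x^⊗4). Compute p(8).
p(8) = 9

A tropical monomial a ⊗ x^⊗i evaluates to a + i · x. Evaluating each term at x = 8:
  Term 0 contributes 9 + 0 · 8 = 9
  Term 1 contributes 5 + 1 · 8 = 13
  Term 2 contributes 3 + 2 · 8 = 19
  Term 3 contributes 10 + 3 · 8 = 34
  Term 4 contributes -1 + 4 · 8 = 31
p(8) = ⊕ of these = min[9, 13, 19, 34, 31] = 9.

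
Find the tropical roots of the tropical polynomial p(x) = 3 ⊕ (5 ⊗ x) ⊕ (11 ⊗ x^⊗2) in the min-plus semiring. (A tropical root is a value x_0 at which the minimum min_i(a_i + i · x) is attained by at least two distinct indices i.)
Roots: {-6, -2}

Each tropical root is a break point of the lower envelope of the lines y = a_i + i · x (there are 3 lines, with slopes 0, 1, ..., 2). Only the lines that attain the minimum somewhere contribute to roots; other lines are dominated. Here the surviving (envelope) indices are i = 2, i = 1, i = 0.
Intersections between consecutive envelope lines give the roots: for adjacent envelope indices i < j the intersection is x = (a_i − a_j) / (j − i). Reading off the sorted break points: {-6, -2}.
Verification: at each break x_0, at least two indices attain the minimum of min_i(a_i + i · x_0).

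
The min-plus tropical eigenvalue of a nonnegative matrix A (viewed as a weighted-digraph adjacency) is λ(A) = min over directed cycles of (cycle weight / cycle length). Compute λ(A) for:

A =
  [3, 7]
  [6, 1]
λ(A) = 1

Enumerate directed cycles and compute their means (weight / length). Sample:
  cycle 0 → 0: weight = 3, length = 1, mean = 3/1 ≈ 3.000
  cycle 1 → 1: weight = 1, length = 1, mean = 1/1 ≈ 1.000
  cycle 0 → 1 → 0: weight = 13, length = 2, mean = 13/2 ≈ 6.500
  cycle 1 → 0 → 1: weight = 13, length = 2, mean = 13/2 ≈ 6.500
Minimum mean = 1.000, attained e.g. along the cycle 1 → 1 with weight 1 and length 1. So λ(A) = 1/1 = 1.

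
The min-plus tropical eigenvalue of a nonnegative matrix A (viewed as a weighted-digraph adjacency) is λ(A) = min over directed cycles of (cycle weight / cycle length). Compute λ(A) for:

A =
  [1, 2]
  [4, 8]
λ(A) = 1

Enumerate directed cycles and compute their means (weight / length). Sample:
  cycle 0 → 0: weight = 1, length = 1, mean = 1/1 ≈ 1.000
  cycle 1 → 1: weight = 8, length = 1, mean = 8/1 ≈ 8.000
  cycle 0 → 1 → 0: weight = 6, length = 2, mean = 6/2 ≈ 3.000
  cycle 1 → 0 → 1: weight = 6, length = 2, mean = 6/2 ≈ 3.000
Minimum mean = 1.000, attained e.g. along the cycle 0 → 0 with weight 1 and length 1. So λ(A) = 1/1 = 1.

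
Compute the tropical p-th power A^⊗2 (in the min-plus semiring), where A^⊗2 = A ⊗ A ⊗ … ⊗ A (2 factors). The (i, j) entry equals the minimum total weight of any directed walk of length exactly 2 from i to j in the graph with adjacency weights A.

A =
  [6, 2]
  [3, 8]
A^⊗2 =
  [5, 8]
  [9, 5]

Each entry (A^⊗2)_ij equals the minimum over all length-2 walks i = v_0 → v_1 → … → v_2 = j of Σ_t A[v_t][v_{t+1}]. For example, for (i, j) = (0, 1) we minimise over 2 possible intermediate vertex sequences; the minimum is 8, attained along the walk 0 → 0 → 1.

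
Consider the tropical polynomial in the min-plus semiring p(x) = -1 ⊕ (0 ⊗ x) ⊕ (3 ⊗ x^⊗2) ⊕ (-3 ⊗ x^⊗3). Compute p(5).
p(5) = -1

A tropical monomial a ⊗ x^⊗i evaluates to a + i · x. Evaluating each term at x = 5:
  Term 0 contributes -1 + 0 · 5 = -1
  Term 1 contributes 0 + 1 · 5 = 5
  Term 2 contributes 3 + 2 · 5 = 13
  Term 3 contributes -3 + 3 · 5 = 12
p(5) = ⊕ of these = min[-1, 5, 13, 12] = -1.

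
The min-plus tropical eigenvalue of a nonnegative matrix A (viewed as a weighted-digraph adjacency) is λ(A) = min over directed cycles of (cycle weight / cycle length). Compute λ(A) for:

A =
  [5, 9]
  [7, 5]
λ(A) = 5

Enumerate directed cycles and compute their means (weight / length). Sample:
  cycle 0 → 0: weight = 5, length = 1, mean = 5/1 ≈ 5.000
  cycle 1 → 1: weight = 5, length = 1, mean = 5/1 ≈ 5.000
  cycle 0 → 1 → 0: weight = 16, length = 2, mean = 16/2 ≈ 8.000
  cycle 1 → 0 → 1: weight = 16, length = 2, mean = 16/2 ≈ 8.000
Minimum mean = 5.000, attained e.g. along the cycle 0 → 0 with weight 5 and length 1. So λ(A) = 5/1 = 5.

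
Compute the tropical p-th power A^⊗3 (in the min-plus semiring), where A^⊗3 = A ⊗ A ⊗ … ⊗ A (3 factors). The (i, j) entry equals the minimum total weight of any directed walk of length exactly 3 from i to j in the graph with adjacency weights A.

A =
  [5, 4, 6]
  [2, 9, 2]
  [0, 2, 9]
A^⊗3 =
  [6, 8, 10]
  [6, 6, 6]
  [4, 6, 6]

Each entry (A^⊗3)_ij equals the minimum over all length-3 walks i = v_0 → v_1 → … → v_3 = j of Σ_t A[v_t][v_{t+1}]. For example, for (i, j) = (0, 2) we minimise over 9 possible intermediate vertex sequences; the minimum is 10, attained along the walk 0 → 2 → 1 → 2.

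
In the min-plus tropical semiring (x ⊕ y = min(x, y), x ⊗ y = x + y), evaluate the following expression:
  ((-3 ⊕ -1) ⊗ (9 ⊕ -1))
((-3 ⊕ -1) ⊗ (9 ⊕ -1)) = -4

Expand innermost to outermost. Recall ⊕ takes the minimum of its arguments and ⊗ takes their sum. Working out the expression ((-3 ⊕ -1) ⊗ (9 ⊕ -1)) gives -4.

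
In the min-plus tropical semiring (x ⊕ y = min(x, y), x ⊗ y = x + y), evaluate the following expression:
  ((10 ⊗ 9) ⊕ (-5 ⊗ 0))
((10 ⊗ 9) ⊕ (-5 ⊗ 0)) = -5

Expand innermost to outermost. Recall ⊕ takes the minimum of its arguments and ⊗ takes their sum. Working out the expression ((10 ⊗ 9) ⊕ (-5 ⊗ 0)) gives -5.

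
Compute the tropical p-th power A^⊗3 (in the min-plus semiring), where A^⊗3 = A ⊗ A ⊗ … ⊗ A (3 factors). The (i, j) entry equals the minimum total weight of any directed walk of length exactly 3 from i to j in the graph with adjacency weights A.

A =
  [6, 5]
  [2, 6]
A^⊗3 =
  [13, 12]
  [9, 13]

Each entry (A^⊗3)_ij equals the minimum over all length-3 walks i = v_0 → v_1 → … → v_3 = j of Σ_t A[v_t][v_{t+1}]. For example, for (i, j) = (0, 1) we minimise over 4 possible intermediate vertex sequences; the minimum is 12, attained along the walk 0 → 1 → 0 → 1.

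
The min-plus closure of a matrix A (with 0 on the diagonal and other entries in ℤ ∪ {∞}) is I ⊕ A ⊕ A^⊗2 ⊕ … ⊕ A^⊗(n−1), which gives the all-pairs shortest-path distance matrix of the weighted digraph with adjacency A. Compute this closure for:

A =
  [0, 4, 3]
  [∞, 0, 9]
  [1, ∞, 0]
Closure =
  [0, 4, 3]
  [10, 0, 9]
  [1, 5, 0]

This is the Floyd-Warshall all-pairs shortest-path computation. For each intermediate vertex k = 0, 1, …, 2, update dist[i][j] ← min(dist[i][j], dist[i][k] + dist[k][j]). The final matrix gives, for each (i, j), the minimum total weight of any directed path from i to j (possibly empty when i = j).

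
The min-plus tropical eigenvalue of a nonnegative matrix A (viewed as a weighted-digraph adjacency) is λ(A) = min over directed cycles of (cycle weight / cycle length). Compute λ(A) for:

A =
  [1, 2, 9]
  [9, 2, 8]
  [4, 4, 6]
λ(A) = 1

Enumerate directed cycles and compute their means (weight / length). Sample:
  cycle 0 → 0: weight = 1, length = 1, mean = 1/1 ≈ 1.000
  cycle 1 → 1: weight = 2, length = 1, mean = 2/1 ≈ 2.000
  cycle 2 → 2: weight = 6, length = 1, mean = 6/1 ≈ 6.000
  cycle 0 → 1 → 0: weight = 11, length = 2, mean = 11/2 ≈ 5.500
  cycle 0 → 2 → 0: weight = 13, length = 2, mean = 13/2 ≈ 6.500
  cycle 1 → 0 → 1: weight = 11, length = 2, mean = 11/2 ≈ 5.500
Minimum mean = 1.000, attained e.g. along the cycle 0 → 0 with weight 1 and length 1. So λ(A) = 1/1 = 1.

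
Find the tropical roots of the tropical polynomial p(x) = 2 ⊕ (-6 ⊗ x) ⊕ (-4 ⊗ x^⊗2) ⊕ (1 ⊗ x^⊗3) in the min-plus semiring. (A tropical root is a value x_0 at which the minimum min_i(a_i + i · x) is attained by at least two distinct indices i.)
Roots: {-5, -2, 8}

Each tropical root is a break point of the lower envelope of the lines y = a_i + i · x (there are 4 lines, with slopes 0, 1, ..., 3). Only the lines that attain the minimum somewhere contribute to roots; other lines are dominated. Here the surviving (envelope) indices are i = 3, i = 2, i = 1, i = 0.
Intersections between consecutive envelope lines give the roots: for adjacent envelope indices i < j the intersection is x = (a_i − a_j) / (j − i). Reading off the sorted break points: {-5, -2, 8}.
Verification: at each break x_0, at least two indices attain the minimum of min_i(a_i + i · x_0).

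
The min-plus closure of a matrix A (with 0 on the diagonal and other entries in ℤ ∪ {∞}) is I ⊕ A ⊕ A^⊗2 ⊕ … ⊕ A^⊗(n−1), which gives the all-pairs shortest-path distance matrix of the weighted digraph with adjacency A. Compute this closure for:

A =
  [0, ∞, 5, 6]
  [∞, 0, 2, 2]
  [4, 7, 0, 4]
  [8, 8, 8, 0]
Closure =
  [0, 12, 5, 6]
  [6, 0, 2, 2]
  [4, 7, 0, 4]
  [8, 8, 8, 0]

This is the Floyd-Warshall all-pairs shortest-path computation. For each intermediate vertex k = 0, 1, …, 3, update dist[i][j] ← min(dist[i][j], dist[i][k] + dist[k][j]). The final matrix gives, for each (i, j), the minimum total weight of any directed path from i to j (possibly empty when i = j).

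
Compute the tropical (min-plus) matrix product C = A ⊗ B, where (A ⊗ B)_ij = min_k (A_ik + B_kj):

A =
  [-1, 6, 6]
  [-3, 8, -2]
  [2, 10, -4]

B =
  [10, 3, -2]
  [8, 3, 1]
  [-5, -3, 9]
A ⊗ B =
  [1, 2, -3]
  [-7, -5, -5]
  [-9, -7, 0]

Apply the min-plus product entry-by-entry:
  C[0][0] = min over k of (A[0][0] + B[0][0] = -1 + 10 = 9, A[0][1] + B[1][0] = 6 + 8 = 14, A[0][2] + B[2][0] = 6 + -5 = 1) = 1 (attained at k = 2)
  C[0][1] = min over k of (A[0][0] + B[0][1] = -1 + 3 = 2, A[0][1] + B[1][1] = 6 + 3 = 9, A[0][2] + B[2][1] = 6 + -3 = 3) = 2 (attained at k = 0)
  C[0][2] = min over k of (A[0][0] + B[0][2] = -1 + -2 = -3, A[0][1] + B[1][2] = 6 + 1 = 7, A[0][2] + B[2][2] = 6 + 9 = 15) = -3 (attained at k = 0)
  C[1][0] = min over k of (A[1][0] + B[0][0] = -3 + 10 = 7, A[1][1] + B[1][0] = 8 + 8 = 16, A[1][2] + B[2][0] = -2 + -5 = -7) = -7 (attained at k = 2)
  C[1][1] = min over k of (A[1][0] + B[0][1] = -3 + 3 = 0, A[1][1] + B[1][1] = 8 + 3 = 11, A[1][2] + B[2][1] = -2 + -3 = -5) = -5 (attained at k = 2)
  C[1][2] = min over k of (A[1][0] + B[0][2] = -3 + -2 = -5, A[1][1] + B[1][2] = 8 + 1 = 9, A[1][2] + B[2][2] = -2 + 9 = 7) = -5 (attained at k = 0)
  C[2][0] = min over k of (A[2][0] + B[0][0] = 2 + 10 = 12, A[2][1] + B[1][0] = 10 + 8 = 18, A[2][2] + B[2][0] = -4 + -5 = -9) = -9 (attained at k = 2)
  C[2][1] = min over k of (A[2][0] + B[0][1] = 2 + 3 = 5, A[2][1] + B[1][1] = 10 + 3 = 13, A[2][2] + B[2][1] = -4 + -3 = -7) = -7 (attained at k = 2)
  C[2][2] = min over k of (A[2][0] + B[0][2] = 2 + -2 = 0, A[2][1] + B[1][2] = 10 + 1 = 11, A[2][2] + B[2][2] = -4 + 9 = 5) = 0 (attained at k = 0)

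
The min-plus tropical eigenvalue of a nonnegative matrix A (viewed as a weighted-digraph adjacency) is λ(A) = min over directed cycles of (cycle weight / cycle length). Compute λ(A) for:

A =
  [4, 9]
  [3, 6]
λ(A) = 4

Enumerate directed cycles and compute their means (weight / length). Sample:
  cycle 0 → 0: weight = 4, length = 1, mean = 4/1 ≈ 4.000
  cycle 1 → 1: weight = 6, length = 1, mean = 6/1 ≈ 6.000
  cycle 0 → 1 → 0: weight = 12, length = 2, mean = 12/2 ≈ 6.000
  cycle 1 → 0 → 1: weight = 12, length = 2, mean = 12/2 ≈ 6.000
Minimum mean = 4.000, attained e.g. along the cycle 0 → 0 with weight 4 and length 1. So λ(A) = 4/1 = 4.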